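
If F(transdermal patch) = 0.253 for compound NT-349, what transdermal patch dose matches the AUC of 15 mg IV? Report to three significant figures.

For equal systemic exposure: F × D_ev = D_iv
D_ev = D_iv / F = 15 / 0.253 = 59.2885 mg

D_transdermal = 59.3 mg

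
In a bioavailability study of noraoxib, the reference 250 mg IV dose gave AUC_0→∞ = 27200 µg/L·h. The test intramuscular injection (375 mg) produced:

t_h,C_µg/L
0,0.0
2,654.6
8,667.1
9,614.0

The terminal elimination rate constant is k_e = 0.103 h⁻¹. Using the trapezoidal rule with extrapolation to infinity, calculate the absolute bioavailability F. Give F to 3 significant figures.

F = 0.275

Trapezoidal AUC_0→9 (intramuscular injection):
  [0→2]: (0.0+654.6)/2 × 2 = 654.6
  [2→8]: (654.6+667.1)/2 × 6 = 3965.1
  [8→9]: (667.1+614.0)/2 × 1 = 640.55
  Sum = 5260.25 µg/L·h
Tail: C_last/k_e = 614.0/0.103 = 5961.165
AUC_0→∞ (intramuscular injection) = 5260.25 + 5961.165 = 11221.415 µg/L·h
F = (AUC_ev/D_ev)/(AUC_iv/D_iv) = (11221.415/375)/(27200/250) = 29.9238/108.8 = 0.2750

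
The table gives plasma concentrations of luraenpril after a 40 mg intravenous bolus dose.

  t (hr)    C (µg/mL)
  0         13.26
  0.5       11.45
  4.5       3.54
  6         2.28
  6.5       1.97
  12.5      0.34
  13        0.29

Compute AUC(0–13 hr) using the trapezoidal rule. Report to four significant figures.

Trapezoidal AUC_0→13:
  [0→0.5]: (13.26+11.45)/2 × 0.5 = 6.1775
  [0.5→4.5]: (11.45+3.54)/2 × 4 = 29.98
  [4.5→6]: (3.54+2.28)/2 × 1.5 = 4.365
  [6→6.5]: (2.28+1.97)/2 × 0.5 = 1.0625
  [6.5→12.5]: (1.97+0.34)/2 × 6 = 6.93
  [12.5→13]: (0.34+0.29)/2 × 0.5 = 0.1575
  Sum = 48.6725 µg/mL·hr

AUC = 48.67 µg/mL·hr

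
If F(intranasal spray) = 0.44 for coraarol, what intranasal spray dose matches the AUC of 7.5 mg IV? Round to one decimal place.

D_intranasal = 17.0 mg

For equal systemic exposure: F × D_ev = D_iv
D_ev = D_iv / F = 7.5 / 0.44 = 17.0455 mg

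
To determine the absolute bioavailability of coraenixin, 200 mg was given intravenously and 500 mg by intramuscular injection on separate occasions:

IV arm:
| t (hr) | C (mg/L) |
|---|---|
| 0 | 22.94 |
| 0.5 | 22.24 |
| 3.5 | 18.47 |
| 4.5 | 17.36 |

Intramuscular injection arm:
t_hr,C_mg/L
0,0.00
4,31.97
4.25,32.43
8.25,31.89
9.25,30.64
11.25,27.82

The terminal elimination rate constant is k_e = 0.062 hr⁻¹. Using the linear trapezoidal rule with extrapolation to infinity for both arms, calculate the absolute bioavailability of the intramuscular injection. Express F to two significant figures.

Trapezoidal AUC_0→4.5 (IV):
  [0→0.5]: (22.94+22.24)/2 × 0.5 = 11.295
  [0.5→3.5]: (22.24+18.47)/2 × 3 = 61.065
  [3.5→4.5]: (18.47+17.36)/2 × 1 = 17.915
  Sum = 90.275 mg/L·hr
IV tail: 17.36/0.062 = 280.000; AUC_iv,0→∞ = 90.275 + 280.000 = 370.275 mg/L·hr
Trapezoidal AUC_0→11.25 (intramuscular injection):
  [0→4]: (0.00+31.97)/2 × 4 = 63.94
  [4→4.25]: (31.97+32.43)/2 × 0.25 = 8.05
  [4.25→8.25]: (32.43+31.89)/2 × 4 = 128.64
  [8.25→9.25]: (31.89+30.64)/2 × 1 = 31.265
  [9.25→11.25]: (30.64+27.82)/2 × 2 = 58.46
  Sum = 290.355 mg/L·hr
intramuscular injection tail: 27.82/0.062 = 448.710; AUC_ev,0→∞ = 290.355 + 448.710 = 739.065 mg/L·hr
F = (AUC_ev/D_ev)/(AUC_iv/D_iv) = (739.065/500)/(370.275/200) = 1.47813/1.851375 = 0.7984

F = 0.80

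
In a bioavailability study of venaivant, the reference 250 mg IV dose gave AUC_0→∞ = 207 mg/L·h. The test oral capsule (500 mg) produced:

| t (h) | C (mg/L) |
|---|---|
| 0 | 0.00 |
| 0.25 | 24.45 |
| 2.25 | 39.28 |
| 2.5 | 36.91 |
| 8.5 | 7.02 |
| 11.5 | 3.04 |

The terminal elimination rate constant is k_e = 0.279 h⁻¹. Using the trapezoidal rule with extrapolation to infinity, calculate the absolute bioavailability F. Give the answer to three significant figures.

F = 0.565

Trapezoidal AUC_0→11.5 (oral capsule):
  [0→0.25]: (0.00+24.45)/2 × 0.25 = 3.05625
  [0.25→2.25]: (24.45+39.28)/2 × 2 = 63.73
  [2.25→2.5]: (39.28+36.91)/2 × 0.25 = 9.52375
  [2.5→8.5]: (36.91+7.02)/2 × 6 = 131.79
  [8.5→11.5]: (7.02+3.04)/2 × 3 = 15.09
  Sum = 223.19 mg/L·h
Tail: C_last/k_e = 3.04/0.279 = 10.896
AUC_0→∞ (oral capsule) = 223.19 + 10.896 = 234.086 mg/L·h
F = (AUC_ev/D_ev)/(AUC_iv/D_iv) = (234.086/500)/(207/250) = 0.468172/0.828 = 0.5654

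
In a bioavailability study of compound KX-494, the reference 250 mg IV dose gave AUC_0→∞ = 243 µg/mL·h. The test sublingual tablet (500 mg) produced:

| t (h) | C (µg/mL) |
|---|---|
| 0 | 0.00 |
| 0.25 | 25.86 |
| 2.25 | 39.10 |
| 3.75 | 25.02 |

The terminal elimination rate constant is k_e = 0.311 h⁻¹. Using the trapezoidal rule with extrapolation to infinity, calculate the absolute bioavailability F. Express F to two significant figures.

F = 0.40

Trapezoidal AUC_0→3.75 (sublingual tablet):
  [0→0.25]: (0.00+25.86)/2 × 0.25 = 3.2325
  [0.25→2.25]: (25.86+39.10)/2 × 2 = 64.96
  [2.25→3.75]: (39.10+25.02)/2 × 1.5 = 48.09
  Sum = 116.2825 µg/mL·h
Tail: C_last/k_e = 25.02/0.311 = 80.450
AUC_0→∞ (sublingual tablet) = 116.2825 + 80.450 = 196.7325 µg/mL·h
F = (AUC_ev/D_ev)/(AUC_iv/D_iv) = (196.7325/500)/(243/250) = 0.393465/0.972 = 0.4048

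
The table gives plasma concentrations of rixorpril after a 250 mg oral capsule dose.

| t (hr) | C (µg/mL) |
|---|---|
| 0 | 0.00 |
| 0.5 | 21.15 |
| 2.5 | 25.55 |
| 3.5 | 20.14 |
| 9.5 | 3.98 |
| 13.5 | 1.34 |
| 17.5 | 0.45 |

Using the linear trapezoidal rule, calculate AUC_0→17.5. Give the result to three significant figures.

Trapezoidal AUC_0→17.5:
  [0→0.5]: (0.00+21.15)/2 × 0.5 = 5.2875
  [0.5→2.5]: (21.15+25.55)/2 × 2 = 46.7
  [2.5→3.5]: (25.55+20.14)/2 × 1 = 22.845
  [3.5→9.5]: (20.14+3.98)/2 × 6 = 72.36
  [9.5→13.5]: (3.98+1.34)/2 × 4 = 10.64
  [13.5→17.5]: (1.34+0.45)/2 × 4 = 3.58
  Sum = 161.4125 µg/mL·hr

AUC = 161 µg/mL·hr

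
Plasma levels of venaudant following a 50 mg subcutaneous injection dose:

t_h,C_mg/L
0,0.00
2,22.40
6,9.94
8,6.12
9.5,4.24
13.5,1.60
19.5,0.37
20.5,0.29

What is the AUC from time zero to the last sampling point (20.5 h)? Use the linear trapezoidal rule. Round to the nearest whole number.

AUC = 129 mg/L·h

Trapezoidal AUC_0→20.5:
  [0→2]: (0.00+22.40)/2 × 2 = 22.4
  [2→6]: (22.40+9.94)/2 × 4 = 64.68
  [6→8]: (9.94+6.12)/2 × 2 = 16.06
  [8→9.5]: (6.12+4.24)/2 × 1.5 = 7.77
  [9.5→13.5]: (4.24+1.60)/2 × 4 = 11.68
  [13.5→19.5]: (1.60+0.37)/2 × 6 = 5.91
  [19.5→20.5]: (0.37+0.29)/2 × 1 = 0.33
  Sum = 128.83 mg/L·h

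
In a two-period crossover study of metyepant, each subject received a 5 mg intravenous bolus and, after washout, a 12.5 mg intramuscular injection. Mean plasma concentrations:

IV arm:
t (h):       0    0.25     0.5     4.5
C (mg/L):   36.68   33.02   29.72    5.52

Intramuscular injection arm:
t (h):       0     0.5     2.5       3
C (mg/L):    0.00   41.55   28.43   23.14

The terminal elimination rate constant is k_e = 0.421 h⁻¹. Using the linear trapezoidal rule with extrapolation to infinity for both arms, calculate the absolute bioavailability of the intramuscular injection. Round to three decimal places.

F = 0.592

Trapezoidal AUC_0→4.5 (IV):
  [0→0.25]: (36.68+33.02)/2 × 0.25 = 8.7125
  [0.25→0.5]: (33.02+29.72)/2 × 0.25 = 7.8425
  [0.5→4.5]: (29.72+5.52)/2 × 4 = 70.48
  Sum = 87.035 mg/L·h
IV tail: 5.52/0.421 = 13.112; AUC_iv,0→∞ = 87.035 + 13.112 = 100.147 mg/L·h
Trapezoidal AUC_0→3 (intramuscular injection):
  [0→0.5]: (0.00+41.55)/2 × 0.5 = 10.3875
  [0.5→2.5]: (41.55+28.43)/2 × 2 = 69.98
  [2.5→3]: (28.43+23.14)/2 × 0.5 = 12.8925
  Sum = 93.26 mg/L·h
intramuscular injection tail: 23.14/0.421 = 54.964; AUC_ev,0→∞ = 93.26 + 54.964 = 148.224 mg/L·h
F = (AUC_ev/D_ev)/(AUC_iv/D_iv) = (148.224/12.5)/(100.147/5) = 11.85792/20.0294 = 0.5920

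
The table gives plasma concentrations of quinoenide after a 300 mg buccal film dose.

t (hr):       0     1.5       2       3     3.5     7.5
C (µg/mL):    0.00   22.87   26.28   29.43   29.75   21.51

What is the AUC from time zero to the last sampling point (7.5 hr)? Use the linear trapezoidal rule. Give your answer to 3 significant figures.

Trapezoidal AUC_0→7.5:
  [0→1.5]: (0.00+22.87)/2 × 1.5 = 17.1525
  [1.5→2]: (22.87+26.28)/2 × 0.5 = 12.2875
  [2→3]: (26.28+29.43)/2 × 1 = 27.855
  [3→3.5]: (29.43+29.75)/2 × 0.5 = 14.795
  [3.5→7.5]: (29.75+21.51)/2 × 4 = 102.52
  Sum = 174.61 µg/mL·hr

AUC = 175 µg/mL·hr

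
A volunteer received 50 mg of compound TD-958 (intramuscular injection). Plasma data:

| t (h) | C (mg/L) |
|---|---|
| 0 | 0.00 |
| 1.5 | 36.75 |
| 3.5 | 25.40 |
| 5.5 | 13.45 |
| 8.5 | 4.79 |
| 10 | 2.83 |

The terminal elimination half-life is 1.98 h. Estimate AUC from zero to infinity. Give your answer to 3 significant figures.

Trapezoidal AUC_0→10:
  [0→1.5]: (0.00+36.75)/2 × 1.5 = 27.5625
  [1.5→3.5]: (36.75+25.40)/2 × 2 = 62.15
  [3.5→5.5]: (25.40+13.45)/2 × 2 = 38.85
  [5.5→8.5]: (13.45+4.79)/2 × 3 = 27.36
  [8.5→10]: (4.79+2.83)/2 × 1.5 = 5.715
  Sum = 161.6375 mg/L·h
k_e = ln2 / t½ = 0.693147 / 1.98 = 0.3501 h^-1
Extrapolated tail: C_last / k_e = 2.83 / 0.3501 = 8.083
AUC_0→∞ = 161.6375 + 8.083 = 169.7205 mg/L·h

AUC = 170 mg/L·h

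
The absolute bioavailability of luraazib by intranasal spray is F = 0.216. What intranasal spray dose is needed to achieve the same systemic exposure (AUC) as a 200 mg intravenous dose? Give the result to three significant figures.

D_intranasal = 926 mg

For equal systemic exposure: F × D_ev = D_iv
D_ev = D_iv / F = 200 / 0.216 = 925.926 mg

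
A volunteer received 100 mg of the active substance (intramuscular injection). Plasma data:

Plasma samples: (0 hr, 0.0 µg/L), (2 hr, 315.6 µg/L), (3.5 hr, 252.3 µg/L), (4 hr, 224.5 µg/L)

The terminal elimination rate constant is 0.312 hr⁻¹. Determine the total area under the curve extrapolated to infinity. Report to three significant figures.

AUC = 1580 µg/L·hr

Trapezoidal AUC_0→4:
  [0→2]: (0.0+315.6)/2 × 2 = 315.6
  [2→3.5]: (315.6+252.3)/2 × 1.5 = 425.925
  [3.5→4]: (252.3+224.5)/2 × 0.5 = 119.2
  Sum = 860.725 µg/L·hr
Extrapolated tail: C_last / k_e = 224.5 / 0.312 = 719.551
AUC_0→∞ = 860.725 + 719.551 = 1580.276 µg/L·hr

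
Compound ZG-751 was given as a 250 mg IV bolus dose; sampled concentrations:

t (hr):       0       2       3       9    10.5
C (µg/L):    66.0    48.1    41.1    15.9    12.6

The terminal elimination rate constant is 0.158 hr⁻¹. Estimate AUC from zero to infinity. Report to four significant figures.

AUC = 430.8 µg/L·hr

Trapezoidal AUC_0→10.5:
  [0→2]: (66.0+48.1)/2 × 2 = 114.1
  [2→3]: (48.1+41.1)/2 × 1 = 44.6
  [3→9]: (41.1+15.9)/2 × 6 = 171.0
  [9→10.5]: (15.9+12.6)/2 × 1.5 = 21.375
  Sum = 351.075 µg/L·hr
Extrapolated tail: C_last / k_e = 12.6 / 0.158 = 79.747
AUC_0→∞ = 351.075 + 79.747 = 430.822 µg/L·hr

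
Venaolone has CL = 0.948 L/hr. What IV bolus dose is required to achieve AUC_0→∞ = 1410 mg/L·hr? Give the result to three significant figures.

Dose_iv = CL × AUC_0→∞
     = 0.948 × 1410 = 1336.68 mg

Dose = 1340 mg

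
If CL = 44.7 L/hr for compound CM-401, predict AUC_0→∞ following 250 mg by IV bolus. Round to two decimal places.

AUC = 5.59 mg/L·hr

AUC_0→∞ = Dose_iv / CL
        = 250 / 44.7 = 5.59284 mg/L·hr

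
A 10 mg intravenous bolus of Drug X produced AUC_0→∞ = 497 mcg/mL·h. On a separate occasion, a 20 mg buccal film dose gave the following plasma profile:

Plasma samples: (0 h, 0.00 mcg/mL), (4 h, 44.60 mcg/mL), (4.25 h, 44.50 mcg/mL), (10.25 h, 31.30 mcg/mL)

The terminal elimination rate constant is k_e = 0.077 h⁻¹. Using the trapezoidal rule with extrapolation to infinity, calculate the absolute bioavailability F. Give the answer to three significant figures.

Trapezoidal AUC_0→10.25 (buccal film):
  [0→4]: (0.00+44.60)/2 × 4 = 89.2
  [4→4.25]: (44.60+44.50)/2 × 0.25 = 11.1375
  [4.25→10.25]: (44.50+31.30)/2 × 6 = 227.4
  Sum = 327.7375 mcg/mL·h
Tail: C_last/k_e = 31.30/0.077 = 406.494
AUC_0→∞ (buccal film) = 327.7375 + 406.494 = 734.2315 mcg/mL·h
F = (AUC_ev/D_ev)/(AUC_iv/D_iv) = (734.2315/20)/(497/10) = 36.711575/49.7 = 0.7387

F = 0.739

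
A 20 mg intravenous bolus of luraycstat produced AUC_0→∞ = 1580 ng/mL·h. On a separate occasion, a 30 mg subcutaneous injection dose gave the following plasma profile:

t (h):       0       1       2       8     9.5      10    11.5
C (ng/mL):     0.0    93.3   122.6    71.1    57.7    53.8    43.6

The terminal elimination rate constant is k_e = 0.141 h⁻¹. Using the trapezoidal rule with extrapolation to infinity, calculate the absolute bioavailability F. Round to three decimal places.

F = 0.524

Trapezoidal AUC_0→11.5 (subcutaneous injection):
  [0→1]: (0.0+93.3)/2 × 1 = 46.65
  [1→2]: (93.3+122.6)/2 × 1 = 107.95
  [2→8]: (122.6+71.1)/2 × 6 = 581.1
  [8→9.5]: (71.1+57.7)/2 × 1.5 = 96.6
  [9.5→10]: (57.7+53.8)/2 × 0.5 = 27.875
  [10→11.5]: (53.8+43.6)/2 × 1.5 = 73.05
  Sum = 933.225 ng/mL·h
Tail: C_last/k_e = 43.6/0.141 = 309.220
AUC_0→∞ (subcutaneous injection) = 933.225 + 309.220 = 1242.445 ng/mL·h
F = (AUC_ev/D_ev)/(AUC_iv/D_iv) = (1242.445/30)/(1580/20) = 41.4148/79 = 0.5242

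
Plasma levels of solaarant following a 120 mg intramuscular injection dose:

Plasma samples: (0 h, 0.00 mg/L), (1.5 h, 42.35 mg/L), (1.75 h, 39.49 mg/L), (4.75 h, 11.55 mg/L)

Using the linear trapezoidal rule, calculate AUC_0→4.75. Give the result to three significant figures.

AUC = 119 mg/L·h

Trapezoidal AUC_0→4.75:
  [0→1.5]: (0.00+42.35)/2 × 1.5 = 31.7625
  [1.5→1.75]: (42.35+39.49)/2 × 0.25 = 10.23
  [1.75→4.75]: (39.49+11.55)/2 × 3 = 76.56
  Sum = 118.5525 mg/L·h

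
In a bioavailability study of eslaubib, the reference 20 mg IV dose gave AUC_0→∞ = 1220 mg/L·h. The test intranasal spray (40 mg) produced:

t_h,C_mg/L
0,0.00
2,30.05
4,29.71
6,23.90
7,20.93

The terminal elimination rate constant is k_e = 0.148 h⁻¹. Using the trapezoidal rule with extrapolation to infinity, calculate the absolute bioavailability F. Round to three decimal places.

Trapezoidal AUC_0→7 (intranasal spray):
  [0→2]: (0.00+30.05)/2 × 2 = 30.05
  [2→4]: (30.05+29.71)/2 × 2 = 59.76
  [4→6]: (29.71+23.90)/2 × 2 = 53.61
  [6→7]: (23.90+20.93)/2 × 1 = 22.415
  Sum = 165.835 mg/L·h
Tail: C_last/k_e = 20.93/0.148 = 141.419
AUC_0→∞ (intranasal spray) = 165.835 + 141.419 = 307.254 mg/L·h
F = (AUC_ev/D_ev)/(AUC_iv/D_iv) = (307.254/40)/(1220/20) = 7.68135/61 = 0.1259

F = 0.126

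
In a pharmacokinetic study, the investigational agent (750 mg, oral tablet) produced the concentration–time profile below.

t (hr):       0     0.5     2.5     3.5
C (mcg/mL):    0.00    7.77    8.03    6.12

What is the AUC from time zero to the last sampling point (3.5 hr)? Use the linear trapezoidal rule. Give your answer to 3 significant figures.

Trapezoidal AUC_0→3.5:
  [0→0.5]: (0.00+7.77)/2 × 0.5 = 1.9425
  [0.5→2.5]: (7.77+8.03)/2 × 2 = 15.8
  [2.5→3.5]: (8.03+6.12)/2 × 1 = 7.075
  Sum = 24.8175 mcg/mL·hr

AUC = 24.8 mcg/mL·hr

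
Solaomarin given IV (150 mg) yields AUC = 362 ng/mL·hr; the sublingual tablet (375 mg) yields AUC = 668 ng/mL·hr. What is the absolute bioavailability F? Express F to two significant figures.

F = (AUC_ev / D_ev) / (AUC_iv / D_iv)
  = (668/375) / (362/150)
  = 1.78133 / 2.41333 = 0.7381

F = 0.74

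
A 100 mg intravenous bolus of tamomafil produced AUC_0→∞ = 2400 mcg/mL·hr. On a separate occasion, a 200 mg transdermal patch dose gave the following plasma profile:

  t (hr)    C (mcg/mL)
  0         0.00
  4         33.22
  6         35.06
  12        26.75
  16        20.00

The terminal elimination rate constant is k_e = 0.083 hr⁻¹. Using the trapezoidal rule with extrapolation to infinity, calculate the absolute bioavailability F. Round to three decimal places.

F = 0.136

Trapezoidal AUC_0→16 (transdermal patch):
  [0→4]: (0.00+33.22)/2 × 4 = 66.44
  [4→6]: (33.22+35.06)/2 × 2 = 68.28
  [6→12]: (35.06+26.75)/2 × 6 = 185.43
  [12→16]: (26.75+20.00)/2 × 4 = 93.5
  Sum = 413.65 mcg/mL·hr
Tail: C_last/k_e = 20.00/0.083 = 240.964
AUC_0→∞ (transdermal patch) = 413.65 + 240.964 = 654.614 mcg/mL·hr
F = (AUC_ev/D_ev)/(AUC_iv/D_iv) = (654.614/200)/(2400/100) = 3.27307/24 = 0.1364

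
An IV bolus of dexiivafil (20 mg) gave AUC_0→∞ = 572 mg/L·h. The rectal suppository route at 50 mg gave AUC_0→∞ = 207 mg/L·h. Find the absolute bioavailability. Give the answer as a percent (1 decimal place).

F = 14.5%

F = (AUC_ev / D_ev) / (AUC_iv / D_iv)
  = (207/50) / (572/20)
  = 4.14 / 28.6 = 0.1448
  = 14.48%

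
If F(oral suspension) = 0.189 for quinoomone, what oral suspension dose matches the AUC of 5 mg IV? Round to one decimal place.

D_oral = 26.5 mg

For equal systemic exposure: F × D_ev = D_iv
D_ev = D_iv / F = 5 / 0.189 = 26.455 mg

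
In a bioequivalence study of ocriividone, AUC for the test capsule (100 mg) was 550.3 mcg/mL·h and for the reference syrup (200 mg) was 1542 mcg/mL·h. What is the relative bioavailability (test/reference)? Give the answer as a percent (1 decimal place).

F_rel = 71.4%

F_rel = (AUC_test/D_test) / (AUC_ref/D_ref)
      = (550.3/100) / (1542/200)
      = 5.503 / 7.71 = 0.7137 = 71.37%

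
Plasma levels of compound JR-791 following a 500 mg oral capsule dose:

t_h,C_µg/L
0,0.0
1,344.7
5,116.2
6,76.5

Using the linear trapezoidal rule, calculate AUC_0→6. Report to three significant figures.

AUC = 1190 µg/L·h

Trapezoidal AUC_0→6:
  [0→1]: (0.0+344.7)/2 × 1 = 172.35
  [1→5]: (344.7+116.2)/2 × 4 = 921.8
  [5→6]: (116.2+76.5)/2 × 1 = 96.35
  Sum = 1190.5 µg/L·h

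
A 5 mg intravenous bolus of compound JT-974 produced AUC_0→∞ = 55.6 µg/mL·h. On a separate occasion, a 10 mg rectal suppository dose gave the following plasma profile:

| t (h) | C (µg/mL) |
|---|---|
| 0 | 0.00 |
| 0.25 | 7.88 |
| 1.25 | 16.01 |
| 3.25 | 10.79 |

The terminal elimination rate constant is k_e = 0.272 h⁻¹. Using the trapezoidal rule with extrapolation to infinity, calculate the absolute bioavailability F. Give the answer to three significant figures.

F = 0.714

Trapezoidal AUC_0→3.25 (rectal suppository):
  [0→0.25]: (0.00+7.88)/2 × 0.25 = 0.985
  [0.25→1.25]: (7.88+16.01)/2 × 1 = 11.945
  [1.25→3.25]: (16.01+10.79)/2 × 2 = 26.8
  Sum = 39.73 µg/mL·h
Tail: C_last/k_e = 10.79/0.272 = 39.669
AUC_0→∞ (rectal suppository) = 39.73 + 39.669 = 79.399 µg/mL·h
F = (AUC_ev/D_ev)/(AUC_iv/D_iv) = (79.399/10)/(55.6/5) = 7.9399/11.12 = 0.7140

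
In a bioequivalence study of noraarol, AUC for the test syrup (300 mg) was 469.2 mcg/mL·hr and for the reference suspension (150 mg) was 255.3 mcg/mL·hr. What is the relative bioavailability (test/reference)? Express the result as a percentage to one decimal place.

F_rel = (AUC_test/D_test) / (AUC_ref/D_ref)
      = (469.2/300) / (255.3/150)
      = 1.564 / 1.702 = 0.9189 = 91.89%

F_rel = 91.9%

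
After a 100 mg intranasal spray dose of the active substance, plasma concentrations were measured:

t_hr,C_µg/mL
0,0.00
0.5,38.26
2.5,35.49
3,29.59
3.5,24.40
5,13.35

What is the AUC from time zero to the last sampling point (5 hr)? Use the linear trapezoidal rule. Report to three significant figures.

Trapezoidal AUC_0→5:
  [0→0.5]: (0.00+38.26)/2 × 0.5 = 9.565
  [0.5→2.5]: (38.26+35.49)/2 × 2 = 73.75
  [2.5→3]: (35.49+29.59)/2 × 0.5 = 16.27
  [3→3.5]: (29.59+24.40)/2 × 0.5 = 13.4975
  [3.5→5]: (24.40+13.35)/2 × 1.5 = 28.3125
  Sum = 141.395 µg/mL·hr

AUC = 141 µg/mL·hr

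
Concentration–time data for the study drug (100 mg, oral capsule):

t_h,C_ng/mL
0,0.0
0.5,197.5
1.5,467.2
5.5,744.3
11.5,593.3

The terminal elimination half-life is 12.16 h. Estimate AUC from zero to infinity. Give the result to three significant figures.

Trapezoidal AUC_0→11.5:
  [0→0.5]: (0.0+197.5)/2 × 0.5 = 49.375
  [0.5→1.5]: (197.5+467.2)/2 × 1 = 332.35
  [1.5→5.5]: (467.2+744.3)/2 × 4 = 2423.0
  [5.5→11.5]: (744.3+593.3)/2 × 6 = 4012.8
  Sum = 6817.525 ng/mL·h
k_e = ln2 / t½ = 0.693147 / 12.16 = 0.0570 h^-1
Extrapolated tail: C_last / k_e = 593.3 / 0.057 = 10408.772
AUC_0→∞ = 6817.525 + 10408.772 = 17226.297 ng/mL·h

AUC = 17200 ng/mL·h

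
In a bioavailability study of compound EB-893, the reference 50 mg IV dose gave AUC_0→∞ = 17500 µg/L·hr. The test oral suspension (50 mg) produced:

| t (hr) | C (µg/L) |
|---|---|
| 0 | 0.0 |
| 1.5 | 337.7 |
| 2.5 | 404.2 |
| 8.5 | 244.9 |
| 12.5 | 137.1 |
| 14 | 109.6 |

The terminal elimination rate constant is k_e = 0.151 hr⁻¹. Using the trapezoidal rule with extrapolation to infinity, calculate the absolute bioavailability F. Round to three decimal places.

F = 0.243

Trapezoidal AUC_0→14 (oral suspension):
  [0→1.5]: (0.0+337.7)/2 × 1.5 = 253.275
  [1.5→2.5]: (337.7+404.2)/2 × 1 = 370.95
  [2.5→8.5]: (404.2+244.9)/2 × 6 = 1947.3
  [8.5→12.5]: (244.9+137.1)/2 × 4 = 764.0
  [12.5→14]: (137.1+109.6)/2 × 1.5 = 185.025
  Sum = 3520.55 µg/L·hr
Tail: C_last/k_e = 109.6/0.151 = 725.828
AUC_0→∞ (oral suspension) = 3520.55 + 725.828 = 4246.378 µg/L·hr
F = (AUC_ev/D_ev)/(AUC_iv/D_iv) = (4246.378/50)/(17500/50) = 84.92756/350 = 0.2427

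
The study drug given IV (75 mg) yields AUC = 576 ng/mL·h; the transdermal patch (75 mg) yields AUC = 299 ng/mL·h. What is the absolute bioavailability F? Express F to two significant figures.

F = 0.52

F = (AUC_ev / D_ev) / (AUC_iv / D_iv)
  = (299/75) / (576/75)
  = 3.98667 / 7.68 = 0.5191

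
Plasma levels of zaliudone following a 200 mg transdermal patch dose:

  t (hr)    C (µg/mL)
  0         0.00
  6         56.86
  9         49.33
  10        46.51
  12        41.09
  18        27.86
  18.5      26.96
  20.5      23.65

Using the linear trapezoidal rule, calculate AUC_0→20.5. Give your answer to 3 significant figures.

Trapezoidal AUC_0→20.5:
  [0→6]: (0.00+56.86)/2 × 6 = 170.58
  [6→9]: (56.86+49.33)/2 × 3 = 159.285
  [9→10]: (49.33+46.51)/2 × 1 = 47.92
  [10→12]: (46.51+41.09)/2 × 2 = 87.6
  [12→18]: (41.09+27.86)/2 × 6 = 206.85
  [18→18.5]: (27.86+26.96)/2 × 0.5 = 13.705
  [18.5→20.5]: (26.96+23.65)/2 × 2 = 50.61
  Sum = 736.55 µg/mL·hr

AUC = 737 µg/mL·hr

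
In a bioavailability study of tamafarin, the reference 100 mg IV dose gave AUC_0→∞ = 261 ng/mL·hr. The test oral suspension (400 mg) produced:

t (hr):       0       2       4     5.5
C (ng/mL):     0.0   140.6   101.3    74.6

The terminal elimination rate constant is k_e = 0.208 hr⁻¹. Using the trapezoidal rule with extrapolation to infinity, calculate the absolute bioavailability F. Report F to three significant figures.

F = 0.836

Trapezoidal AUC_0→5.5 (oral suspension):
  [0→2]: (0.0+140.6)/2 × 2 = 140.6
  [2→4]: (140.6+101.3)/2 × 2 = 241.9
  [4→5.5]: (101.3+74.6)/2 × 1.5 = 131.925
  Sum = 514.425 ng/mL·hr
Tail: C_last/k_e = 74.6/0.208 = 358.654
AUC_0→∞ (oral suspension) = 514.425 + 358.654 = 873.079 ng/mL·hr
F = (AUC_ev/D_ev)/(AUC_iv/D_iv) = (873.079/400)/(261/100) = 2.1826975/2.61 = 0.8363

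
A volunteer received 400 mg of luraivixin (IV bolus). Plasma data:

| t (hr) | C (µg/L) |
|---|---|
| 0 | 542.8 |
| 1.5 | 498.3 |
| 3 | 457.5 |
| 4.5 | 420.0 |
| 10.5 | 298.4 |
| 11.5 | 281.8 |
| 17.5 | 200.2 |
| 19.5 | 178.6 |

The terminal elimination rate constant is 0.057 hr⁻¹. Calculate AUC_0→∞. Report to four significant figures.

AUC = 9559 µg/L·hr

Trapezoidal AUC_0→19.5:
  [0→1.5]: (542.8+498.3)/2 × 1.5 = 780.825
  [1.5→3]: (498.3+457.5)/2 × 1.5 = 716.85
  [3→4.5]: (457.5+420.0)/2 × 1.5 = 658.125
  [4.5→10.5]: (420.0+298.4)/2 × 6 = 2155.2
  [10.5→11.5]: (298.4+281.8)/2 × 1 = 290.1
  [11.5→17.5]: (281.8+200.2)/2 × 6 = 1446.0
  [17.5→19.5]: (200.2+178.6)/2 × 2 = 378.8
  Sum = 6425.9 µg/L·hr
Extrapolated tail: C_last / k_e = 178.6 / 0.057 = 3133.333
AUC_0→∞ = 6425.9 + 3133.333 = 9559.233 µg/L·hr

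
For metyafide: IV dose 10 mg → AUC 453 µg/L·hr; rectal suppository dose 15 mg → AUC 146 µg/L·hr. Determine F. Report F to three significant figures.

F = 0.215

F = (AUC_ev / D_ev) / (AUC_iv / D_iv)
  = (146/15) / (453/10)
  = 9.73333 / 45.3 = 0.2149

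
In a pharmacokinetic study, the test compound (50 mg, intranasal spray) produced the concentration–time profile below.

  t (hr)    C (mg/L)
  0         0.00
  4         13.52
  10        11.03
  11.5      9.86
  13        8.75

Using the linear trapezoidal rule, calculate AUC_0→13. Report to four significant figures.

Trapezoidal AUC_0→13:
  [0→4]: (0.00+13.52)/2 × 4 = 27.04
  [4→10]: (13.52+11.03)/2 × 6 = 73.65
  [10→11.5]: (11.03+9.86)/2 × 1.5 = 15.6675
  [11.5→13]: (9.86+8.75)/2 × 1.5 = 13.9575
  Sum = 130.315 mg/L·hr

AUC = 130.3 mg/L·hr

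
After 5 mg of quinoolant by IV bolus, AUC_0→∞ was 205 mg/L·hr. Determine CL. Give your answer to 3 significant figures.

CL = Dose_iv / AUC_0→∞
   = 5 / 205 = 0.0243902 L/hr

CL = 0.0244 L/hr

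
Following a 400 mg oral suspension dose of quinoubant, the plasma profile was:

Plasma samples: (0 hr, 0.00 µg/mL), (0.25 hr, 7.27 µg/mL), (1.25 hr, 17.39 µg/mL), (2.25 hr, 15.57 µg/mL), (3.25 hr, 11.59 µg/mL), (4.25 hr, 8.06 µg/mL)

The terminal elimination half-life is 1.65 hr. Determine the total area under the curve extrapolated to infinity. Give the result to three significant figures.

Trapezoidal AUC_0→4.25:
  [0→0.25]: (0.00+7.27)/2 × 0.25 = 0.90875
  [0.25→1.25]: (7.27+17.39)/2 × 1 = 12.33
  [1.25→2.25]: (17.39+15.57)/2 × 1 = 16.48
  [2.25→3.25]: (15.57+11.59)/2 × 1 = 13.58
  [3.25→4.25]: (11.59+8.06)/2 × 1 = 9.825
  Sum = 53.12375 µg/mL·hr
k_e = ln2 / t½ = 0.693147 / 1.65 = 0.4201 hr^-1
Extrapolated tail: C_last / k_e = 8.06 / 0.4201 = 19.186
AUC_0→∞ = 53.12375 + 19.186 = 72.30975 µg/mL·hr

AUC = 72.3 µg/mL·hr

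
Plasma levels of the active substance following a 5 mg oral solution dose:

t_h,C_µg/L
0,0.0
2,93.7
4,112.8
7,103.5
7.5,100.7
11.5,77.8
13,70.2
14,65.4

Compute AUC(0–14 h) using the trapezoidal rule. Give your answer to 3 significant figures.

AUC = 1210 µg/L·h

Trapezoidal AUC_0→14:
  [0→2]: (0.0+93.7)/2 × 2 = 93.7
  [2→4]: (93.7+112.8)/2 × 2 = 206.5
  [4→7]: (112.8+103.5)/2 × 3 = 324.45
  [7→7.5]: (103.5+100.7)/2 × 0.5 = 51.05
  [7.5→11.5]: (100.7+77.8)/2 × 4 = 357.0
  [11.5→13]: (77.8+70.2)/2 × 1.5 = 111.0
  [13→14]: (70.2+65.4)/2 × 1 = 67.8
  Sum = 1211.5 µg/L·h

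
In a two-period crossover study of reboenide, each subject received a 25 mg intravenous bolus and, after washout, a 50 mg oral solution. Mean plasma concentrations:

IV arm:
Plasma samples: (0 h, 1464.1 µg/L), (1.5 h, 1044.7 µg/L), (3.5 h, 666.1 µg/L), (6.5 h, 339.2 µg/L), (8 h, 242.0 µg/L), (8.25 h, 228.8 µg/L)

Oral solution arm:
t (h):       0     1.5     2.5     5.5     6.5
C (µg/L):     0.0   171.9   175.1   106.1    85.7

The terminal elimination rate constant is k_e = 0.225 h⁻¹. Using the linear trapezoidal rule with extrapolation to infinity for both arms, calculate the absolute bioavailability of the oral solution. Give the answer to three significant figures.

Trapezoidal AUC_0→8.25 (IV):
  [0→1.5]: (1464.1+1044.7)/2 × 1.5 = 1881.6
  [1.5→3.5]: (1044.7+666.1)/2 × 2 = 1710.8
  [3.5→6.5]: (666.1+339.2)/2 × 3 = 1507.95
  [6.5→8]: (339.2+242.0)/2 × 1.5 = 435.9
  [8→8.25]: (242.0+228.8)/2 × 0.25 = 58.85
  Sum = 5595.1 µg/L·h
IV tail: 228.8/0.225 = 1016.889; AUC_iv,0→∞ = 5595.1 + 1016.889 = 6611.989 µg/L·h
Trapezoidal AUC_0→6.5 (oral solution):
  [0→1.5]: (0.0+171.9)/2 × 1.5 = 128.925
  [1.5→2.5]: (171.9+175.1)/2 × 1 = 173.5
  [2.5→5.5]: (175.1+106.1)/2 × 3 = 421.8
  [5.5→6.5]: (106.1+85.7)/2 × 1 = 95.9
  Sum = 820.125 µg/L·h
oral solution tail: 85.7/0.225 = 380.889; AUC_ev,0→∞ = 820.125 + 380.889 = 1201.014 µg/L·h
F = (AUC_ev/D_ev)/(AUC_iv/D_iv) = (1201.014/50)/(6611.989/25) = 24.02028/264.47956 = 0.0908

F = 0.0908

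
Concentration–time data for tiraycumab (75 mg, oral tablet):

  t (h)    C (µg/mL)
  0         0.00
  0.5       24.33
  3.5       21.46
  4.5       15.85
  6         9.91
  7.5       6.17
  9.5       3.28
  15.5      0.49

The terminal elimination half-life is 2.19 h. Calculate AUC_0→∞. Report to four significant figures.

Trapezoidal AUC_0→15.5:
  [0→0.5]: (0.00+24.33)/2 × 0.5 = 6.0825
  [0.5→3.5]: (24.33+21.46)/2 × 3 = 68.685
  [3.5→4.5]: (21.46+15.85)/2 × 1 = 18.655
  [4.5→6]: (15.85+9.91)/2 × 1.5 = 19.32
  [6→7.5]: (9.91+6.17)/2 × 1.5 = 12.06
  [7.5→9.5]: (6.17+3.28)/2 × 2 = 9.45
  [9.5→15.5]: (3.28+0.49)/2 × 6 = 11.31
  Sum = 145.5625 µg/mL·h
k_e = ln2 / t½ = 0.693147 / 2.19 = 0.3165 h^-1
Extrapolated tail: C_last / k_e = 0.49 / 0.3165 = 1.548
AUC_0→∞ = 145.5625 + 1.548 = 147.1105 µg/mL·h

AUC = 147.1 µg/mL·h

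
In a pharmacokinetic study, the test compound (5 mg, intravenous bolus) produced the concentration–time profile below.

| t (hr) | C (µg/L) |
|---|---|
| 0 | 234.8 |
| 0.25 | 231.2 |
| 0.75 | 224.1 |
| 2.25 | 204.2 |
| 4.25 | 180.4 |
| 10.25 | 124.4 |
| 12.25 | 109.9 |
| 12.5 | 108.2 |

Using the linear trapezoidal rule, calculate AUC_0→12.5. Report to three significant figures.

Trapezoidal AUC_0→12.5:
  [0→0.25]: (234.8+231.2)/2 × 0.25 = 58.25
  [0.25→0.75]: (231.2+224.1)/2 × 0.5 = 113.825
  [0.75→2.25]: (224.1+204.2)/2 × 1.5 = 321.225
  [2.25→4.25]: (204.2+180.4)/2 × 2 = 384.6
  [4.25→10.25]: (180.4+124.4)/2 × 6 = 914.4
  [10.25→12.25]: (124.4+109.9)/2 × 2 = 234.3
  [12.25→12.5]: (109.9+108.2)/2 × 0.25 = 27.2625
  Sum = 2053.8625 µg/L·hr

AUC = 2050 µg/L·hr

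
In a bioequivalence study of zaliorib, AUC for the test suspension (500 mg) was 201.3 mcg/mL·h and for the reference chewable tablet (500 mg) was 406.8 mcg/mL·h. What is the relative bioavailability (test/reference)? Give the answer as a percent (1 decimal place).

F_rel = 49.5%

F_rel = (AUC_test/D_test) / (AUC_ref/D_ref)
      = (201.3/500) / (406.8/500)
      = 0.4026 / 0.8136 = 0.4948 = 49.48%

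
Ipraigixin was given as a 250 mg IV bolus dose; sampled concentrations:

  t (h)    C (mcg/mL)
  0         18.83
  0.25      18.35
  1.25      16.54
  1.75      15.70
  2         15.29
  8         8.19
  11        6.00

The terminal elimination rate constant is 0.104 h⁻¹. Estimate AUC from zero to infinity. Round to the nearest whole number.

Trapezoidal AUC_0→11:
  [0→0.25]: (18.83+18.35)/2 × 0.25 = 4.6475
  [0.25→1.25]: (18.35+16.54)/2 × 1 = 17.445
  [1.25→1.75]: (16.54+15.70)/2 × 0.5 = 8.06
  [1.75→2]: (15.70+15.29)/2 × 0.25 = 3.87375
  [2→8]: (15.29+8.19)/2 × 6 = 70.44
  [8→11]: (8.19+6.00)/2 × 3 = 21.285
  Sum = 125.75125 mcg/mL·h
Extrapolated tail: C_last / k_e = 6.00 / 0.104 = 57.692
AUC_0→∞ = 125.75125 + 57.692 = 183.44325 mcg/mL·h

AUC = 183 mcg/mL·h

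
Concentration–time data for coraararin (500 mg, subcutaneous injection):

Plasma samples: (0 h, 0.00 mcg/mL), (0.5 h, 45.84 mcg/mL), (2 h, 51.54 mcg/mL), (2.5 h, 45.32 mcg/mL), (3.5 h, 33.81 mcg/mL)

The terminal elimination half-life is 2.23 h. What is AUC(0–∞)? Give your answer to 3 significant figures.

Trapezoidal AUC_0→3.5:
  [0→0.5]: (0.00+45.84)/2 × 0.5 = 11.46
  [0.5→2]: (45.84+51.54)/2 × 1.5 = 73.035
  [2→2.5]: (51.54+45.32)/2 × 0.5 = 24.215
  [2.5→3.5]: (45.32+33.81)/2 × 1 = 39.565
  Sum = 148.275 mcg/mL·h
k_e = ln2 / t½ = 0.693147 / 2.23 = 0.3108 h^-1
Extrapolated tail: C_last / k_e = 33.81 / 0.3108 = 108.784
AUC_0→∞ = 148.275 + 108.784 = 257.059 mcg/mL·h

AUC = 257 mcg/mL·h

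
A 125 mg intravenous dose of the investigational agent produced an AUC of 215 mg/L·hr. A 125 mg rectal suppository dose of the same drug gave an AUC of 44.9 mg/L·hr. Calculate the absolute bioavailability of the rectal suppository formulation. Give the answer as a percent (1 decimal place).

F = 20.9%

F = (AUC_ev / D_ev) / (AUC_iv / D_iv)
  = (44.9/125) / (215/125)
  = 0.3592 / 1.72 = 0.2088
  = 20.88%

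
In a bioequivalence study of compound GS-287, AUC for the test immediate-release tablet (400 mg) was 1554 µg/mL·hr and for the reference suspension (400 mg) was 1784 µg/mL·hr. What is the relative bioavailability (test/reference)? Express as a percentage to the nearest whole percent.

F_rel = 87%

F_rel = (AUC_test/D_test) / (AUC_ref/D_ref)
      = (1554/400) / (1784/400)
      = 3.885 / 4.46 = 0.8711 = 87.11%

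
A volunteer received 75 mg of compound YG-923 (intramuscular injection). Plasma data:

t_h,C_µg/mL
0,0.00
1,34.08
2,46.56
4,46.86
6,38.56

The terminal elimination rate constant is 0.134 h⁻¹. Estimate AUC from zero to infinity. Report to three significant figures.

Trapezoidal AUC_0→6:
  [0→1]: (0.00+34.08)/2 × 1 = 17.04
  [1→2]: (34.08+46.56)/2 × 1 = 40.32
  [2→4]: (46.56+46.86)/2 × 2 = 93.42
  [4→6]: (46.86+38.56)/2 × 2 = 85.42
  Sum = 236.2 µg/mL·h
Extrapolated tail: C_last / k_e = 38.56 / 0.134 = 287.761
AUC_0→∞ = 236.2 + 287.761 = 523.961 µg/mL·h

AUC = 524 µg/mL·h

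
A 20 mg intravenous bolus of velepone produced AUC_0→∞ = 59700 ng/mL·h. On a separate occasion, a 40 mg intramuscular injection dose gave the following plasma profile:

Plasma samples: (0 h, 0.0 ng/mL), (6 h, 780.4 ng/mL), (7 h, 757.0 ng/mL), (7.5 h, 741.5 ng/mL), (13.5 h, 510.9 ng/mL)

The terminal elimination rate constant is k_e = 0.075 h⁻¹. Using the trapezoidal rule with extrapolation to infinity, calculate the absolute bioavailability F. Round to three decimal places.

Trapezoidal AUC_0→13.5 (intramuscular injection):
  [0→6]: (0.0+780.4)/2 × 6 = 2341.2
  [6→7]: (780.4+757.0)/2 × 1 = 768.7
  [7→7.5]: (757.0+741.5)/2 × 0.5 = 374.625
  [7.5→13.5]: (741.5+510.9)/2 × 6 = 3757.2
  Sum = 7241.725 ng/mL·h
Tail: C_last/k_e = 510.9/0.075 = 6812.000
AUC_0→∞ (intramuscular injection) = 7241.725 + 6812.000 = 14053.725 ng/mL·h
F = (AUC_ev/D_ev)/(AUC_iv/D_iv) = (14053.725/40)/(59700/20) = 351.343/2985 = 0.1177

F = 0.118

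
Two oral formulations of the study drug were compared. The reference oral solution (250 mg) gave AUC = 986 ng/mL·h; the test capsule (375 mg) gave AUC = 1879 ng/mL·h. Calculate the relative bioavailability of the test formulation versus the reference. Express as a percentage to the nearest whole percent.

F_rel = (AUC_test/D_test) / (AUC_ref/D_ref)
      = (1879/375) / (986/250)
      = 5.01067 / 3.944 = 1.2705 = 127.05%

F_rel = 127%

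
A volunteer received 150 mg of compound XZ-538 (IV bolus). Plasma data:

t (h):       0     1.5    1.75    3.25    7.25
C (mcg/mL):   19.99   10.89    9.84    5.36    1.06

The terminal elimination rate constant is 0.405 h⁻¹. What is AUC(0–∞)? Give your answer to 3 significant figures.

Trapezoidal AUC_0→7.25:
  [0→1.5]: (19.99+10.89)/2 × 1.5 = 23.16
  [1.5→1.75]: (10.89+9.84)/2 × 0.25 = 2.59125
  [1.75→3.25]: (9.84+5.36)/2 × 1.5 = 11.4
  [3.25→7.25]: (5.36+1.06)/2 × 4 = 12.84
  Sum = 49.99125 mcg/mL·h
Extrapolated tail: C_last / k_e = 1.06 / 0.405 = 2.617
AUC_0→∞ = 49.99125 + 2.617 = 52.60825 mcg/mL·h

AUC = 52.6 mcg/mL·h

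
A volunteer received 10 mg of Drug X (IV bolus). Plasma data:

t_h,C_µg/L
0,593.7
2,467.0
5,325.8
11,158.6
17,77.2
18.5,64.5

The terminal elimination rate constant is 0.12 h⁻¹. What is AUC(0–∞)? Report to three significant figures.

AUC = 5050 µg/L·h

Trapezoidal AUC_0→18.5:
  [0→2]: (593.7+467.0)/2 × 2 = 1060.7
  [2→5]: (467.0+325.8)/2 × 3 = 1189.2
  [5→11]: (325.8+158.6)/2 × 6 = 1453.2
  [11→17]: (158.6+77.2)/2 × 6 = 707.4
  [17→18.5]: (77.2+64.5)/2 × 1.5 = 106.275
  Sum = 4516.775 µg/L·h
Extrapolated tail: C_last / k_e = 64.5 / 0.12 = 537.500
AUC_0→∞ = 4516.775 + 537.500 = 5054.275 µg/L·h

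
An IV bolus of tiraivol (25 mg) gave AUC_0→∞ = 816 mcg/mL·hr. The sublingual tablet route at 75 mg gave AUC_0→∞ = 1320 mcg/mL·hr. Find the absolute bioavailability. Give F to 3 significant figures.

F = 0.539

F = (AUC_ev / D_ev) / (AUC_iv / D_iv)
  = (1320/75) / (816/25)
  = 17.6 / 32.64 = 0.5392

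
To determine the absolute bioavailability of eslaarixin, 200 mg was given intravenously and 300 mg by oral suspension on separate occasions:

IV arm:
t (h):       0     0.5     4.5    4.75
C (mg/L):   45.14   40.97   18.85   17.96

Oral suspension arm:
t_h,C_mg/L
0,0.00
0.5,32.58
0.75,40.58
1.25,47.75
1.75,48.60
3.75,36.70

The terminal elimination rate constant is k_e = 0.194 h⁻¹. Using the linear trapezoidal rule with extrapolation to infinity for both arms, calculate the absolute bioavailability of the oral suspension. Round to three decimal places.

Trapezoidal AUC_0→4.75 (IV):
  [0→0.5]: (45.14+40.97)/2 × 0.5 = 21.5275
  [0.5→4.5]: (40.97+18.85)/2 × 4 = 119.64
  [4.5→4.75]: (18.85+17.96)/2 × 0.25 = 4.60125
  Sum = 145.76875 mg/L·h
IV tail: 17.96/0.194 = 92.577; AUC_iv,0→∞ = 145.76875 + 92.577 = 238.34575 mg/L·h
Trapezoidal AUC_0→3.75 (oral suspension):
  [0→0.5]: (0.00+32.58)/2 × 0.5 = 8.145
  [0.5→0.75]: (32.58+40.58)/2 × 0.25 = 9.145
  [0.75→1.25]: (40.58+47.75)/2 × 0.5 = 22.0825
  [1.25→1.75]: (47.75+48.60)/2 × 0.5 = 24.0875
  [1.75→3.75]: (48.60+36.70)/2 × 2 = 85.3
  Sum = 148.76 mg/L·h
oral suspension tail: 36.70/0.194 = 189.175; AUC_ev,0→∞ = 148.76 + 189.175 = 337.935 mg/L·h
F = (AUC_ev/D_ev)/(AUC_iv/D_iv) = (337.935/300)/(238.34575/200) = 1.12645/1.19173 = 0.9452

F = 0.945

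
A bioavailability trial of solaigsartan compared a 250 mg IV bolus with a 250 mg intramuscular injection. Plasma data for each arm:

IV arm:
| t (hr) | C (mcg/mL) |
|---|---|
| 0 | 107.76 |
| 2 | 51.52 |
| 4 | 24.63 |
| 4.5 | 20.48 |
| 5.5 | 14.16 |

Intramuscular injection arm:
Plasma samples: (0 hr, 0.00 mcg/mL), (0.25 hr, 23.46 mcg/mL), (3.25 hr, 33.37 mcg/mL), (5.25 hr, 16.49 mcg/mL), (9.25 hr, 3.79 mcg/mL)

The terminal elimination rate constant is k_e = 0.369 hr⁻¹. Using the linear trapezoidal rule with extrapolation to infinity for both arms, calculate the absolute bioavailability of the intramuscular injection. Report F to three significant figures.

F = 0.625

Trapezoidal AUC_0→5.5 (IV):
  [0→2]: (107.76+51.52)/2 × 2 = 159.28
  [2→4]: (51.52+24.63)/2 × 2 = 76.15
  [4→4.5]: (24.63+20.48)/2 × 0.5 = 11.2775
  [4.5→5.5]: (20.48+14.16)/2 × 1 = 17.32
  Sum = 264.0275 mcg/mL·hr
IV tail: 14.16/0.369 = 38.374; AUC_iv,0→∞ = 264.0275 + 38.374 = 302.4015 mcg/mL·hr
Trapezoidal AUC_0→9.25 (intramuscular injection):
  [0→0.25]: (0.00+23.46)/2 × 0.25 = 2.9325
  [0.25→3.25]: (23.46+33.37)/2 × 3 = 85.245
  [3.25→5.25]: (33.37+16.49)/2 × 2 = 49.86
  [5.25→9.25]: (16.49+3.79)/2 × 4 = 40.56
  Sum = 178.5975 mcg/mL·hr
intramuscular injection tail: 3.79/0.369 = 10.271; AUC_ev,0→∞ = 178.5975 + 10.271 = 188.8685 mcg/mL·hr
F = (AUC_ev/D_ev)/(AUC_iv/D_iv) = (188.8685/250)/(302.4015/250) = 0.755474/1.209606 = 0.6246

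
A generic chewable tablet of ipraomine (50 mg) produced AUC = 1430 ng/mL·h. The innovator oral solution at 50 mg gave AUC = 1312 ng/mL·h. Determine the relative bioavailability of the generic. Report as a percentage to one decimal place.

F_rel = 109.0%

F_rel = (AUC_test/D_test) / (AUC_ref/D_ref)
      = (1430/50) / (1312/50)
      = 28.6 / 26.24 = 1.0899 = 108.99%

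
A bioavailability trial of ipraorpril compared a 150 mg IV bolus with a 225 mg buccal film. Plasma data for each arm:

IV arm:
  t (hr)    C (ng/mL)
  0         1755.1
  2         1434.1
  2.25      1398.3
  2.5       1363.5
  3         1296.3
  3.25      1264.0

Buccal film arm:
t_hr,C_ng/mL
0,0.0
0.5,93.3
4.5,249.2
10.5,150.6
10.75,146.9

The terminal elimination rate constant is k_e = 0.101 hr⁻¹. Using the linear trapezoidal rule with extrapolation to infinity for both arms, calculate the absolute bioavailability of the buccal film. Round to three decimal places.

F = 0.130

Trapezoidal AUC_0→3.25 (IV):
  [0→2]: (1755.1+1434.1)/2 × 2 = 3189.2
  [2→2.25]: (1434.1+1398.3)/2 × 0.25 = 354.05
  [2.25→2.5]: (1398.3+1363.5)/2 × 0.25 = 345.225
  [2.5→3]: (1363.5+1296.3)/2 × 0.5 = 664.95
  [3→3.25]: (1296.3+1264.0)/2 × 0.25 = 320.0375
  Sum = 4873.4625 ng/mL·hr
IV tail: 1264.0/0.101 = 12514.851; AUC_iv,0→∞ = 4873.4625 + 12514.851 = 17388.3135 ng/mL·hr
Trapezoidal AUC_0→10.75 (buccal film):
  [0→0.5]: (0.0+93.3)/2 × 0.5 = 23.325
  [0.5→4.5]: (93.3+249.2)/2 × 4 = 685.0
  [4.5→10.5]: (249.2+150.6)/2 × 6 = 1199.4
  [10.5→10.75]: (150.6+146.9)/2 × 0.25 = 37.1875
  Sum = 1944.9125 ng/mL·hr
buccal film tail: 146.9/0.101 = 1454.455; AUC_ev,0→∞ = 1944.9125 + 1454.455 = 3399.3675 ng/mL·hr
F = (AUC_ev/D_ev)/(AUC_iv/D_iv) = (3399.3675/225)/(17388.3135/150) = 15.1083/115.92209 = 0.1303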